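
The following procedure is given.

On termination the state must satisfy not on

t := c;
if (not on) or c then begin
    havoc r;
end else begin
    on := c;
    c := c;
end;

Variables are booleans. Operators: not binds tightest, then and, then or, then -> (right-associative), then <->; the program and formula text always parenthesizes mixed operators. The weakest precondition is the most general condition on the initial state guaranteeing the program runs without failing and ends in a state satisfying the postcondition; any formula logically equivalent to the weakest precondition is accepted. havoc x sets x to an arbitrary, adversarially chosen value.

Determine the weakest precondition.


Working backward. After the program, not on must hold.
Then branch requires not on; else branch requires not c.
Before the if: (((not on) or c) -> (not on)) and ((not ((not on) or c)) -> (not c))
Before t := c: (((not on) or c) -> (not on)) and ((not ((not on) or c)) -> (not c))
Answer: WP = (((not on) or c) -> (not on)) and ((not ((not on) or c)) -> (not c))


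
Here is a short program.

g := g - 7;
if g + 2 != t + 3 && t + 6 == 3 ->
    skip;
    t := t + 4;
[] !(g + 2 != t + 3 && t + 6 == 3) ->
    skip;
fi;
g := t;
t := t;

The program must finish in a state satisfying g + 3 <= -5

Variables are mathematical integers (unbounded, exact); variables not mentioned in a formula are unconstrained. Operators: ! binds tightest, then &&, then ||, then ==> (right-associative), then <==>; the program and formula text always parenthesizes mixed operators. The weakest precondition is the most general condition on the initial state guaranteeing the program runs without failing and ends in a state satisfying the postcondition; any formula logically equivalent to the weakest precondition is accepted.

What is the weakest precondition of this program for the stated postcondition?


Working backward. After the program, the postcondition g + 3 <= -5 must hold; in canonical form it is g <= -8.
Before t := t: g <= -8
Before g := t: t <= -8
Then branch requires t <= -12; else branch requires t <= -8.
Before the if: ((g != t + 1 && t == -3) ==> t <= -12) && ((!(g != t + 1 && t == -3)) ==> t <= -8)
Before g := g - 7: ((g != t + 8 && t == -3) ==> t <= -12) && ((!(g != t + 8 && t == -3)) ==> t <= -8)
Answer: WP = ((g != t + 8 && t == -3) ==> t <= -12) && ((!(g != t + 8 && t == -3)) ==> t <= -8)


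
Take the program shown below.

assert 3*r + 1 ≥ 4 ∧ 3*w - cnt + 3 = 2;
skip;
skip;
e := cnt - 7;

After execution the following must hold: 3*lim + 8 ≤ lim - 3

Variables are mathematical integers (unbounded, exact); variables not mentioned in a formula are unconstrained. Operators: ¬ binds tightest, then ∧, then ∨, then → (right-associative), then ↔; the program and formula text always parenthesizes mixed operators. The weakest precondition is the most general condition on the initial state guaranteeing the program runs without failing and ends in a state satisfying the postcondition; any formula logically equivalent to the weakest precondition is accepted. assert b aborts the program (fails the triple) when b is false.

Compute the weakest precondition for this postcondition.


Working backward. After the program, the postcondition 3*lim + 8 ≤ lim - 3 must hold; in canonical form it is 2*lim ≤ -11.
Before e := cnt - 7: 2*lim ≤ -11
Before skip: 2*lim ≤ -11
Before skip: 2*lim ≤ -11
Before assert 3*r + 1 ≥ 4 ∧ 3*w - cnt + 3 = 2: 3*r ≥ 3 ∧ 3*w = cnt - 1 ∧ 2*lim ≤ -11
Answer: WP = 3*r ≥ 3 ∧ 3*w = cnt - 1 ∧ 2*lim ≤ -11


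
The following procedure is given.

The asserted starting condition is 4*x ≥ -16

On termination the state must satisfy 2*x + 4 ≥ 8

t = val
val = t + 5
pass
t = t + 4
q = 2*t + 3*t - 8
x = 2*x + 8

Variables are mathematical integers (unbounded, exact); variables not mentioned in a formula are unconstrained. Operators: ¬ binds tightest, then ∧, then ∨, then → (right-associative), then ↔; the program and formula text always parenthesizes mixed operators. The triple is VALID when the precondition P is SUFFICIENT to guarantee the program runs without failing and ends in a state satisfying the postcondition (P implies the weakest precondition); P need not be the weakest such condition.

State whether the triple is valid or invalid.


Working backward. After the program, the postcondition 2*x + 4 ≥ 8 must hold; in canonical form it is 2*x ≥ 4.
Before x := 2*x + 8: 4*x ≥ -12
Before q := 2*t + 3*t - 8: 4*x ≥ -12
Before t := t + 4: 4*x ≥ -12
Before skip: 4*x ≥ -12
Before val := t + 5: 4*x ≥ -12
Before t := val: 4*x ≥ -12
The weakest precondition is 4*x ≥ -12.
Check whether 4*x ≥ -16 implies it.
Countermodel: at the initial state x = -4, the precondition holds but the weakest precondition fails.
Answer: invalid


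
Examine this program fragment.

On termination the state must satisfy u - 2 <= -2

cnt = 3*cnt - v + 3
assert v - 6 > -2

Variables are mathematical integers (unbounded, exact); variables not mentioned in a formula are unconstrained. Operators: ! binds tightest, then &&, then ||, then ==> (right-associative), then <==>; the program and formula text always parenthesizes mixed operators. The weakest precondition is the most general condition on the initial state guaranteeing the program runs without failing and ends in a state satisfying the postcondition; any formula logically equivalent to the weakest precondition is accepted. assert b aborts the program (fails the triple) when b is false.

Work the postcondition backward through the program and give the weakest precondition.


Working backward. After the program, the postcondition u - 2 <= -2 must hold; in canonical form it is u <= 0.
Before assert v - 6 > -2: v > 4 && u <= 0
Before cnt := 3*cnt - v + 3: v > 4 && u <= 0
Answer: WP = v > 4 && u <= 0


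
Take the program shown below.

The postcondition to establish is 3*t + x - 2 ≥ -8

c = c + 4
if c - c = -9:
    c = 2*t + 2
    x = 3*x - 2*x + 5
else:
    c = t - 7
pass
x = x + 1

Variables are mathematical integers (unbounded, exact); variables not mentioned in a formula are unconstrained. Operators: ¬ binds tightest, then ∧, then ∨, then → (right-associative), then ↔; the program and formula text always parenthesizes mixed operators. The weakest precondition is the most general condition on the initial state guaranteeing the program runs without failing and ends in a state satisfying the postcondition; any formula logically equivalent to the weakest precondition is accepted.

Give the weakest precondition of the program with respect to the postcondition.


Working backward. After the program, the postcondition 3*t + x - 2 ≥ -8 must hold; in canonical form it is 3*t + x ≥ -6.
Before x := x + 1: 3*t + x ≥ -7
Before skip: 3*t + x ≥ -7
Then branch requires 3*t + x ≥ -12; else branch requires 3*t + x ≥ -7.
Before the if: 3*t + x ≥ -7
Before c := c + 4: 3*t + x ≥ -7
Answer: WP = 3*t + x ≥ -7


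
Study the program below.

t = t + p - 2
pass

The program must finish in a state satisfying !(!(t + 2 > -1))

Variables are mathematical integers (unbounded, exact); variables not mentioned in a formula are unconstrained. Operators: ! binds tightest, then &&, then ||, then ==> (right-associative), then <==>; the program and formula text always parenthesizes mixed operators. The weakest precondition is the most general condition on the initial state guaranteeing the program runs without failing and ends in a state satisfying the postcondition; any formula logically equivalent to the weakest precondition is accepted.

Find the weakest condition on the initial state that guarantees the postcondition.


Working backward. After the program, the postcondition !(!(t + 2 > -1)) must hold; in canonical form it is t > -3.
Before skip: t > -3
Before t := t + p - 2: p + t > -1
Answer: WP = p + t > -1


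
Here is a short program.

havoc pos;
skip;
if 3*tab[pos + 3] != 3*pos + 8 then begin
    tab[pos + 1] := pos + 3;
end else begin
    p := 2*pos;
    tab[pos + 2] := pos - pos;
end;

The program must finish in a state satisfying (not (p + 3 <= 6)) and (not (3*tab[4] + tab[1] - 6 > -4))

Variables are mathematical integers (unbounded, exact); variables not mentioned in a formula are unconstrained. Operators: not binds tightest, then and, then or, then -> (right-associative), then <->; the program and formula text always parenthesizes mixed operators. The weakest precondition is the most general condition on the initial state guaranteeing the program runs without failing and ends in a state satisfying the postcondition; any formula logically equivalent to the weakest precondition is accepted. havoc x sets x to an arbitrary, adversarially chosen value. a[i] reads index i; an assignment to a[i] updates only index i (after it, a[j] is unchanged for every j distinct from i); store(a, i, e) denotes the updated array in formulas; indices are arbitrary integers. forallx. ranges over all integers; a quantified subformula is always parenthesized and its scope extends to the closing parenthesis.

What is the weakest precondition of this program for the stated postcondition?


Working backward. After the program, the postcondition (not (p + 3 <= 6)) and (not (3*tab[4] + tab[1] - 6 > -4)) must hold; in canonical form it is (not (p <= 3)) and (not (tab[1] + 3*tab[4] > 2)).
Then branch requires (not (p <= 3)) and (not (store(tab, pos + 1, pos + 3)[1] + 3*store(tab, pos + 1, pos + 3)[4] > 2)); else branch requires (not (2*pos <= 3)) and (not (store(tab, pos + 2, 0)[1] + 3*store(tab, pos + 2, 0)[4] > 2)).
Before the if: (3*tab[pos + 3] != 3*pos + 8 -> ((not (p <= 3)) and (not (store(tab, pos + 1, pos + 3)[1] + 3*store(tab, pos + 1, pos + 3)[4] > 2)))) and ((not (3*tab[pos + 3] != 3*pos + 8)) -> ((not (2*pos <= 3)) and (not (store(tab, pos + 2, 0)[1] + 3*store(tab, pos + 2, 0)[4] > 2))))
Before skip: (3*tab[pos + 3] != 3*pos + 8 -> ((not (p <= 3)) and (not (store(tab, pos + 1, pos + 3)[1] + 3*store(tab, pos + 1, pos + 3)[4] > 2)))) and ((not (3*tab[pos + 3] != 3*pos + 8)) -> ((not (2*pos <= 3)) and (not (store(tab, pos + 2, 0)[1] + 3*store(tab, pos + 2, 0)[4] > 2))))
Before havoc pos: forall pos_1. ((3*tab[pos_1 + 3] != 3*pos_1 + 8 -> ((not (p <= 3)) and (not (store(tab, pos_1 + 1, pos_1 + 3)[1] + 3*store(tab, pos_1 + 1, pos_1 + 3)[4] > 2)))) and ((not (3*tab[pos_1 + 3] != 3*pos_1 + 8)) -> ((not (2*pos_1 <= 3)) and (not (store(tab, pos_1 + 2, 0)[1] + 3*store(tab, pos_1 + 2, 0)[4] > 2)))))
Answer: WP = forall pos_1. ((3*tab[pos_1 + 3] != 3*pos_1 + 8 -> ((not (p <= 3)) and (not (store(tab, pos_1 + 1, pos_1 + 3)[1] + 3*store(tab, pos_1 + 1, pos_1 + 3)[4] > 2)))) and ((not (3*tab[pos_1 + 3] != 3*pos_1 + 8)) -> ((not (2*pos_1 <= 3)) and (not (store(tab, pos_1 + 2, 0)[1] + 3*store(tab, pos_1 + 2, 0)[4] > 2)))))


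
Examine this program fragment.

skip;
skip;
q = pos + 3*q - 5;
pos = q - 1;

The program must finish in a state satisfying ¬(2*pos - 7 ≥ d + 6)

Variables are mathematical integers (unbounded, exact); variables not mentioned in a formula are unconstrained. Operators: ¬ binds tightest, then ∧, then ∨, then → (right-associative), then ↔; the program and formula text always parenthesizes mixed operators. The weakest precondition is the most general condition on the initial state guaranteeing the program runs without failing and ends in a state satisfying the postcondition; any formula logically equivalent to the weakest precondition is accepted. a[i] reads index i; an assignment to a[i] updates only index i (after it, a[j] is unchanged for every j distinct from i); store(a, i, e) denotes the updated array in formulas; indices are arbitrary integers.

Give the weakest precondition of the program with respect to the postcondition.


Working backward. After the program, the postcondition ¬(2*pos - 7 ≥ d + 6) must hold; in canonical form it is ¬(2*pos ≥ d + 13).
Before pos := q - 1: ¬(2*q ≥ d + 15)
Before q := pos + 3*q - 5: ¬(2*pos + 6*q ≥ d + 25)
Before skip: ¬(2*pos + 6*q ≥ d + 25)
Before skip: ¬(2*pos + 6*q ≥ d + 25)
Answer: WP = ¬(2*pos + 6*q ≥ d + 25)


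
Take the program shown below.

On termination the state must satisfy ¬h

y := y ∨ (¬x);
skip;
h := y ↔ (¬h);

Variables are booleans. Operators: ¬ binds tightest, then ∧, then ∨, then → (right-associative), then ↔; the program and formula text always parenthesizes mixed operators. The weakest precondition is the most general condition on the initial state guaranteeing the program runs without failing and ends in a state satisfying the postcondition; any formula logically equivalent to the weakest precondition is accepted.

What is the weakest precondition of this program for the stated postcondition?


Working backward. After the program, ¬h must hold.
Before h := y ↔ (¬h): ¬(y ↔ (¬h))
Before skip: ¬(y ↔ (¬h))
Before y := y ∨ (¬x): ¬((y ∨ (¬x)) ↔ (¬h))
Answer: WP = ¬((y ∨ (¬x)) ↔ (¬h))


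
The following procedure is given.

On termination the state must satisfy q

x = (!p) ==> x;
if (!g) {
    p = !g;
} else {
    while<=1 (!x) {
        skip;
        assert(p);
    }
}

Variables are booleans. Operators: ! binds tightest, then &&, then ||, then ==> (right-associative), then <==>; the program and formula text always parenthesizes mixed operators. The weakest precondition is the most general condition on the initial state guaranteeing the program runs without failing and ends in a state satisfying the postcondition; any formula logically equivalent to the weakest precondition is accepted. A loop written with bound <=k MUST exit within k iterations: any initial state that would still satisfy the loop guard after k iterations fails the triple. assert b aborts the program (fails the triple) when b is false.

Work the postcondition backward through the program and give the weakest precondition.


Working backward. After the program, q must hold.
Then branch requires q; else branch requires ((!x) ==> (p && x && q)) && (x ==> q).
Before the if: ((!g) ==> q) && (g ==> (((!x) ==> (p && x && q)) && (x ==> q)))
Before x := (!p) ==> x: ((!g) ==> q) && (g ==> (((!((!p) ==> x)) ==> (p && ((!p) ==> x) && q)) && (((!p) ==> x) ==> q)))
Answer: WP = ((!g) ==> q) && (g ==> (((!((!p) ==> x)) ==> (p && ((!p) ==> x) && q)) && (((!p) ==> x) ==> q)))


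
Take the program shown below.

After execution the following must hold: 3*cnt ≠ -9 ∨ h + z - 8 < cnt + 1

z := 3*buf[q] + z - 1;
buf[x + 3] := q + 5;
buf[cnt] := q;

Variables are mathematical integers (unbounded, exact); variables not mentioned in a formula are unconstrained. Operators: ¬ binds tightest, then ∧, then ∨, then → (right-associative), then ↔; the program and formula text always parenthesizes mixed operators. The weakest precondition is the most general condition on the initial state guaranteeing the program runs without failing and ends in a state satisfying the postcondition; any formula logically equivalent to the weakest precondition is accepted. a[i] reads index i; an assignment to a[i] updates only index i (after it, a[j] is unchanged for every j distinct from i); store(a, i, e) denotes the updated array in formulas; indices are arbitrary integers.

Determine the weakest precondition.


Working backward. After the program, the postcondition 3*cnt ≠ -9 ∨ h + z - 8 < cnt + 1 must hold; in canonical form it is 3*cnt ≠ -9 ∨ h + z < cnt + 9.
Before buf[cnt] := q: 3*cnt ≠ -9 ∨ h + z < cnt + 9
Before buf[x + 3] := q + 5: 3*cnt ≠ -9 ∨ h + z < cnt + 9
Before z := 3*buf[q] + z - 1: 3*cnt ≠ -9 ∨ 3*buf[q] + h + z < cnt + 10
Answer: WP = 3*cnt ≠ -9 ∨ 3*buf[q] + h + z < cnt + 10


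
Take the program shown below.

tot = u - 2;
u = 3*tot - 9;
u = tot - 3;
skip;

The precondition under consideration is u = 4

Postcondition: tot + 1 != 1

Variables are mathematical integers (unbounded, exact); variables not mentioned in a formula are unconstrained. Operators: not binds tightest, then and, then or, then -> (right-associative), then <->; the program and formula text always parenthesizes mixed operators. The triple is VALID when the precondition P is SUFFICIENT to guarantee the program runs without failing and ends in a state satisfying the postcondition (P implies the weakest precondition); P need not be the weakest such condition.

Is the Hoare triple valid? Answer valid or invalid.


Working backward. After the program, the postcondition tot + 1 != 1 must hold; in canonical form it is tot != 0.
Before skip: tot != 0
Before u := tot - 3: tot != 0
Before u := 3*tot - 9: tot != 0
Before tot := u - 2: u != 2
The weakest precondition is u != 2.
Check whether u = 4 implies it.
Every state satisfying the precondition satisfies the weakest precondition: the implication holds.
Answer: valid


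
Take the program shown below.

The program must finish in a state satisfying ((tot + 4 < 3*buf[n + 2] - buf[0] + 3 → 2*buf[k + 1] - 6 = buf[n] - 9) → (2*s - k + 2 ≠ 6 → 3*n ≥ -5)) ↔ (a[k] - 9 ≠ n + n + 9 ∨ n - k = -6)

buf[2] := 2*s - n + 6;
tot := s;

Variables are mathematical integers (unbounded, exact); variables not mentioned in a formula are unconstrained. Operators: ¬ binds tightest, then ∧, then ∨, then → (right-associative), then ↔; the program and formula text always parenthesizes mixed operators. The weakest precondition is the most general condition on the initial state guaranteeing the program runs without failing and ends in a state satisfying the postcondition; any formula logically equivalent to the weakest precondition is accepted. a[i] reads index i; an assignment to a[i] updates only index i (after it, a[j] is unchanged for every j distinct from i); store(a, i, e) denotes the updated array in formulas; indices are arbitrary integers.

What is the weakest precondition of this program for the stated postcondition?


Working backward. After the program, the postcondition ((tot + 4 < 3*buf[n + 2] - buf[0] + 3 → 2*buf[k + 1] - 6 = buf[n] - 9) → (2*s - k + 2 ≠ 6 → 3*n ≥ -5)) ↔ (a[k] - 9 ≠ n + n + 9 ∨ n - k = -6) must hold; in canonical form it is ((buf[0] + tot < 3*buf[n + 2] - 1 → 2*buf[k + 1] = buf[n] - 3) → (2*s ≠ k + 4 → 3*n ≥ -5)) ↔ (a[k] ≠ 2*n + 18 ∨ n = k - 6).
Before tot := s: ((buf[0] + s < 3*buf[n + 2] - 1 → 2*buf[k + 1] = buf[n] - 3) → (2*s ≠ k + 4 → 3*n ≥ -5)) ↔ (a[k] ≠ 2*n + 18 ∨ n = k - 6)
Before buf[2] := 2*s - n + 6: ((buf[0] + s < 3*store(buf, 2, -n + 2*s + 6)[n + 2] - 1 → 2*store(buf, 2, -n + 2*s + 6)[k + 1] = store(buf, 2, -n + 2*s + 6)[n] - 3) → (2*s ≠ k + 4 → 3*n ≥ -5)) ↔ (a[k] ≠ 2*n + 18 ∨ n = k - 6)
Answer: WP = ((buf[0] + s < 3*store(buf, 2, -n + 2*s + 6)[n + 2] - 1 → 2*store(buf, 2, -n + 2*s + 6)[k + 1] = store(buf, 2, -n + 2*s + 6)[n] - 3) → (2*s ≠ k + 4 → 3*n ≥ -5)) ↔ (a[k] ≠ 2*n + 18 ∨ n = k - 6)


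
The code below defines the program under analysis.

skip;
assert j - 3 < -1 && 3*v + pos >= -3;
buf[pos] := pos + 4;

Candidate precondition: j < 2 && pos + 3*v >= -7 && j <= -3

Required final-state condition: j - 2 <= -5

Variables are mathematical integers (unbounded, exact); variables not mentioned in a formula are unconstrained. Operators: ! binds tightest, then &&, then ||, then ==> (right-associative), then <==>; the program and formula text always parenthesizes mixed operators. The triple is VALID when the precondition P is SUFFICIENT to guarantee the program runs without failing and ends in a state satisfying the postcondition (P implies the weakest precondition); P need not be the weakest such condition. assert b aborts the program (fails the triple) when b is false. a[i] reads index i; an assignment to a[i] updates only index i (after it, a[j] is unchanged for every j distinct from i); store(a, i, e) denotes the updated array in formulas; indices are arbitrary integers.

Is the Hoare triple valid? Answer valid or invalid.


Working backward. After the program, the postcondition j - 2 <= -5 must hold; in canonical form it is j <= -3.
Before buf[pos] := pos + 4: j <= -3
Before assert j - 3 < -1 && 3*v + pos >= -3: j < 2 && pos + 3*v >= -3 && j <= -3
Before skip: j < 2 && pos + 3*v >= -3 && j <= -3
The weakest precondition is j < 2 && pos + 3*v >= -3 && j <= -3.
Check whether j < 2 && pos + 3*v >= -7 && j <= -3 implies it.
Countermodel: at the initial state j = -3, pos = -4, v = 0, the precondition holds but the weakest precondition fails.
Answer: invalid


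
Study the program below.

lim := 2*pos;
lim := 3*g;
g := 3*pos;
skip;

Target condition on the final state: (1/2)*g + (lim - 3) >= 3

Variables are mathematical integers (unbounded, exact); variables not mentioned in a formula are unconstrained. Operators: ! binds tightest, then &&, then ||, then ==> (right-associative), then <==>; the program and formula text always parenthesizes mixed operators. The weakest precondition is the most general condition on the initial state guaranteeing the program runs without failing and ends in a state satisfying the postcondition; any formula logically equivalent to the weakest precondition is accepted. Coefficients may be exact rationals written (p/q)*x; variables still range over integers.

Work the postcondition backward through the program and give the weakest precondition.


Working backward. After the program, the postcondition (1/2)*g + (lim - 3) >= 3 must hold; in canonical form it is (1/2)*g + lim >= 6.
Before skip: (1/2)*g + lim >= 6
Before g := 3*pos: lim + (3/2)*pos >= 6
Before lim := 3*g: 3*g + (3/2)*pos >= 6
Before lim := 2*pos: 3*g + (3/2)*pos >= 6
Answer: WP = 3*g + (3/2)*pos >= 6


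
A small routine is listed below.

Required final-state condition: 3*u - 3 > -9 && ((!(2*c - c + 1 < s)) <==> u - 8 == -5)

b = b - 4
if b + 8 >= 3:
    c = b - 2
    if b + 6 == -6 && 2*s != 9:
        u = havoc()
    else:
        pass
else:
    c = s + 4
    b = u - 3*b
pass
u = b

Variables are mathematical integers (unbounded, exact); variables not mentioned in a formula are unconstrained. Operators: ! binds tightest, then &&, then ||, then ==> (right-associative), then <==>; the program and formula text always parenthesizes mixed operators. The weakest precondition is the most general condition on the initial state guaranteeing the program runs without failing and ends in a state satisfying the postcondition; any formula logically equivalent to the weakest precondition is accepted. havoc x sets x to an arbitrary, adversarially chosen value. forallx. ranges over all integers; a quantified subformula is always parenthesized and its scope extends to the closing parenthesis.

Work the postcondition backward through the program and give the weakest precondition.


Working backward. After the program, the postcondition 3*u - 3 > -9 && ((!(2*c - c + 1 < s)) <==> u - 8 == -5) must hold; in canonical form it is 3*u > -6 && ((!(c < s - 1)) <==> u == 3).
Before u := b: 3*b > -6 && ((!(c < s - 1)) <==> b == 3)
Before skip: 3*b > -6 && ((!(c < s - 1)) <==> b == 3)
Then branch requires ((b == -12 && 2*s != 9) ==> (3*b > -6 && ((!(b < s + 1)) <==> b == 3))) && ((!(b == -12 && 2*s != 9)) ==> (3*b > -6 && ((!(b < s + 1)) <==> b == 3))); else branch requires 3*u > 9*b - 6 && u == 3*b + 3.
Before the if: (b >= -5 ==> (((b == -12 && 2*s != 9) ==> (3*b > -6 && ((!(b < s + 1)) <==> b == 3))) && ((!(b == -12 && 2*s != 9)) ==> (3*b > -6 && ((!(b < s + 1)) <==> b == 3))))) && ((!(b >= -5)) ==> (3*u > 9*b - 6 && u == 3*b + 3))
Before b := b - 4: (b >= -1 ==> (((b == -8 && 2*s != 9) ==> (3*b > 6 && ((!(b < s + 5)) <==> b == 7))) && ((!(b == -8 && 2*s != 9)) ==> (3*b > 6 && ((!(b < s + 5)) <==> b == 7))))) && ((!(b >= -1)) ==> (3*u > 9*b - 42 && u == 3*b - 9))
Answer: WP = (b >= -1 ==> (((b == -8 && 2*s != 9) ==> (3*b > 6 && ((!(b < s + 5)) <==> b == 7))) && ((!(b == -8 && 2*s != 9)) ==> (3*b > 6 && ((!(b < s + 5)) <==> b == 7))))) && ((!(b >= -1)) ==> (3*u > 9*b - 42 && u == 3*b - 9))


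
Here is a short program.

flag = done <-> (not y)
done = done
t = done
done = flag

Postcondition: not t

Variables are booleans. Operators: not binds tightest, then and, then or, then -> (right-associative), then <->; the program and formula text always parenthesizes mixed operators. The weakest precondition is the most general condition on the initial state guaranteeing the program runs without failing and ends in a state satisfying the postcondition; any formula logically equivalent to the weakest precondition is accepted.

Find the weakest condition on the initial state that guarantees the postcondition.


Working backward. After the program, not t must hold.
Before done := flag: not t
Before t := done: not done
Before done := done: not done
Before flag := done <-> (not y): not done
Answer: WP = not done


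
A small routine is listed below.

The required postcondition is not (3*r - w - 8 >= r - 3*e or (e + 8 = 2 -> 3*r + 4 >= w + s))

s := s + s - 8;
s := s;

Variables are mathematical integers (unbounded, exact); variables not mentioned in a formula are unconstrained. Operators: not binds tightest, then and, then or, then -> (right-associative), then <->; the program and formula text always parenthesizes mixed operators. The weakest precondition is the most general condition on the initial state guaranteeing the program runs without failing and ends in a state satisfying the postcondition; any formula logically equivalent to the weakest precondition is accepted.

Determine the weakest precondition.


Working backward. After the program, the postcondition not (3*r - w - 8 >= r - 3*e or (e + 8 = 2 -> 3*r + 4 >= w + s)) must hold; in canonical form it is not (3*e + 2*r >= w + 8 or (e = -6 -> 3*r >= s + w - 4)).
Before s := s: not (3*e + 2*r >= w + 8 or (e = -6 -> 3*r >= s + w - 4))
Before s := s + s - 8: not (3*e + 2*r >= w + 8 or (e = -6 -> 3*r >= 2*s + w - 12))
Answer: WP = not (3*e + 2*r >= w + 8 or (e = -6 -> 3*r >= 2*s + w - 12))


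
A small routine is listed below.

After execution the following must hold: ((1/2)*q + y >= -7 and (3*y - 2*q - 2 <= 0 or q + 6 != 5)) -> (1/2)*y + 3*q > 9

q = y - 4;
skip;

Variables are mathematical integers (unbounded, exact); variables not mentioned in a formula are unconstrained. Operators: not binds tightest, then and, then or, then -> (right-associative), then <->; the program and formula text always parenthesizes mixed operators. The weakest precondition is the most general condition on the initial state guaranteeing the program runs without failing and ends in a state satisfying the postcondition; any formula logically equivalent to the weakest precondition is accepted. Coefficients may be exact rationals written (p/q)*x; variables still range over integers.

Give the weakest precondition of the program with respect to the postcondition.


Working backward. After the program, the postcondition ((1/2)*q + y >= -7 and (3*y - 2*q - 2 <= 0 or q + 6 != 5)) -> (1/2)*y + 3*q > 9 must hold; in canonical form it is ((1/2)*q + y >= -7 and (3*y <= 2*q + 2 or q != -1)) -> 3*q + (1/2)*y > 9.
Before skip: ((1/2)*q + y >= -7 and (3*y <= 2*q + 2 or q != -1)) -> 3*q + (1/2)*y > 9
Before q := y - 4: ((3/2)*y >= -5 and (y <= -6 or y != 3)) -> (7/2)*y > 21
Answer: WP = ((3/2)*y >= -5 and (y <= -6 or y != 3)) -> (7/2)*y > 21


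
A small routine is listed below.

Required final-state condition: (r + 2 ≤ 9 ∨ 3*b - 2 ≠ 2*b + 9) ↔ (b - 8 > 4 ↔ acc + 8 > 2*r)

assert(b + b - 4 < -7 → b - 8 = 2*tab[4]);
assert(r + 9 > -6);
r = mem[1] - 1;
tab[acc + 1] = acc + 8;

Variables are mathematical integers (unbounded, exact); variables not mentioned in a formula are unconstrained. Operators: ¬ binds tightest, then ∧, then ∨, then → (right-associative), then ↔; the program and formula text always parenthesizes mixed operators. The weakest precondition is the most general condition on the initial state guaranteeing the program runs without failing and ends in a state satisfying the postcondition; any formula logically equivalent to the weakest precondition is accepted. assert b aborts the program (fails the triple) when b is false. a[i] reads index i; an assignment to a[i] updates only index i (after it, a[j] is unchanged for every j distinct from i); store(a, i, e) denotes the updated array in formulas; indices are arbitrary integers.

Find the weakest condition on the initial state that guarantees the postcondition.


Working backward. After the program, the postcondition (r + 2 ≤ 9 ∨ 3*b - 2 ≠ 2*b + 9) ↔ (b - 8 > 4 ↔ acc + 8 > 2*r) must hold; in canonical form it is (r ≤ 7 ∨ b ≠ 11) ↔ (b > 12 ↔ acc > 2*r - 8).
Before tab[acc + 1] := acc + 8: (r ≤ 7 ∨ b ≠ 11) ↔ (b > 12 ↔ acc > 2*r - 8)
Before r := mem[1] - 1: (mem[1] ≤ 8 ∨ b ≠ 11) ↔ (b > 12 ↔ acc > 2*mem[1] - 10)
Before assert r + 9 > -6: r > -15 ∧ ((mem[1] ≤ 8 ∨ b ≠ 11) ↔ (b > 12 ↔ acc > 2*mem[1] - 10))
Before assert b + b - 4 < -7 → b - 8 = 2*tab[4]: (2*b < -3 → b = 2*tab[4] + 8) ∧ r > -15 ∧ ((mem[1] ≤ 8 ∨ b ≠ 11) ↔ (b > 12 ↔ acc > 2*mem[1] - 10))
Answer: WP = (2*b < -3 → b = 2*tab[4] + 8) ∧ r > -15 ∧ ((mem[1] ≤ 8 ∨ b ≠ 11) ↔ (b > 12 ↔ acc > 2*mem[1] - 10))


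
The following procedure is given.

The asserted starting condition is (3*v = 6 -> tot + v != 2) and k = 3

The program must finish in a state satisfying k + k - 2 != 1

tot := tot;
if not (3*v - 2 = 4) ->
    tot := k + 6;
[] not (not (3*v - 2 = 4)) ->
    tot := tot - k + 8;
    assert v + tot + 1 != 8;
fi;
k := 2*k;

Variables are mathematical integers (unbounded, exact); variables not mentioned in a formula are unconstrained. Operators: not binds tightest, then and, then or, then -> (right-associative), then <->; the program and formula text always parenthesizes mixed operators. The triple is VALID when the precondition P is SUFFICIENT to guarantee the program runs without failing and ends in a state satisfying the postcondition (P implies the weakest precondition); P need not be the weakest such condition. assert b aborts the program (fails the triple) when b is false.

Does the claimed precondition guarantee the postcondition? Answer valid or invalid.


Working backward. After the program, the postcondition k + k - 2 != 1 must hold; in canonical form it is 2*k != 3.
Before k := 2*k: 4*k != 3
Then branch requires 4*k != 3; else branch requires tot + v != k - 1 and 4*k != 3.
Before the if: ((not (3*v = 6)) -> 4*k != 3) and (3*v = 6 -> (tot + v != k - 1 and 4*k != 3))
Before tot := tot: ((not (3*v = 6)) -> 4*k != 3) and (3*v = 6 -> (tot + v != k - 1 and 4*k != 3))
The weakest precondition is ((not (3*v = 6)) -> 4*k != 3) and (3*v = 6 -> (tot + v != k - 1 and 4*k != 3)).
Check whether (3*v = 6 -> tot + v != 2) and k = 3 implies it.
Every state satisfying the precondition satisfies the weakest precondition: the implication holds.
Answer: valid


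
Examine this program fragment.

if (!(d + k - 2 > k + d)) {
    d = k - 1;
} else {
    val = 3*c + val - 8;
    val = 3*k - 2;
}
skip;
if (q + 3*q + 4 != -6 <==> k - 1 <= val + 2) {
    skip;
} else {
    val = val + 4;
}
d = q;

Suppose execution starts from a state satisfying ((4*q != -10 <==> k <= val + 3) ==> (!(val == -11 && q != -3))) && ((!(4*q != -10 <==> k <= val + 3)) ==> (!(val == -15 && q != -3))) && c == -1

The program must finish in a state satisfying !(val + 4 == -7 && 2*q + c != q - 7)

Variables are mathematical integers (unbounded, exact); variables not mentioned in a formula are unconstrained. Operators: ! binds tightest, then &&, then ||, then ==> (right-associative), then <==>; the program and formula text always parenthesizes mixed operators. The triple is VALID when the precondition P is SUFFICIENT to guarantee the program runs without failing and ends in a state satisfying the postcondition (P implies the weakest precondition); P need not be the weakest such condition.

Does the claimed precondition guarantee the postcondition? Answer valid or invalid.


Working backward. After the program, the postcondition !(val + 4 == -7 && 2*q + c != q - 7) must hold; in canonical form it is !(val == -11 && c + q != -7).
Before d := q: !(val == -11 && c + q != -7)
Then branch requires !(val == -11 && c + q != -7); else branch requires !(val == -15 && c + q != -7).
Before the if: ((4*q != -10 <==> k <= val + 3) ==> (!(val == -11 && c + q != -7))) && ((!(4*q != -10 <==> k <= val + 3)) ==> (!(val == -15 && c + q != -7)))
Before skip: ((4*q != -10 <==> k <= val + 3) ==> (!(val == -11 && c + q != -7))) && ((!(4*q != -10 <==> k <= val + 3)) ==> (!(val == -15 && c + q != -7)))
Then branch requires ((4*q != -10 <==> k <= val + 3) ==> (!(val == -11 && c + q != -7))) && ((!(4*q != -10 <==> k <= val + 3)) ==> (!(val == -15 && c + q != -7))); else branch requires ((4*q != -10 <==> 2*k >= -1) ==> (!(3*k == -9 && c + q != -7))) && ((!(4*q != -10 <==> 2*k >= -1)) ==> (!(3*k == -13 && c + q != -7))).
Before the if: ((4*q != -10 <==> k <= val + 3) ==> (!(val == -11 && c + q != -7))) && ((!(4*q != -10 <==> k <= val + 3)) ==> (!(val == -15 && c + q != -7)))
The weakest precondition is ((4*q != -10 <==> k <= val + 3) ==> (!(val == -11 && c + q != -7))) && ((!(4*q != -10 <==> k <= val + 3)) ==> (!(val == -15 && c + q != -7))).
Check whether ((4*q != -10 <==> k <= val + 3) ==> (!(val == -11 && q != -3))) && ((!(4*q != -10 <==> k <= val + 3)) ==> (!(val == -15 && q != -3))) && c == -1 implies it.
Countermodel: at the initial state c = -1, k = 0, q = -3, val = -15, the precondition holds but the weakest precondition fails.
Answer: invalid


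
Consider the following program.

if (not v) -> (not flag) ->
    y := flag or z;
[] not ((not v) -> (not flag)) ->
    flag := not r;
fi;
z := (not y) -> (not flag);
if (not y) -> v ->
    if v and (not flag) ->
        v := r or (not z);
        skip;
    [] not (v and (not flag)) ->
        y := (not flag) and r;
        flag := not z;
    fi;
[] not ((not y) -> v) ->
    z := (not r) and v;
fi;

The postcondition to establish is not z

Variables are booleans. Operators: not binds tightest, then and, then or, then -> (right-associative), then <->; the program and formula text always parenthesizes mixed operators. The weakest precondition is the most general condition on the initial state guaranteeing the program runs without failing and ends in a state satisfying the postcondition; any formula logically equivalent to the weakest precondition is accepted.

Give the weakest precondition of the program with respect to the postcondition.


Working backward. After the program, not z must hold.
Then branch requires ((v and (not flag)) -> (not z)) and ((not (v and (not flag))) -> (not z)); else branch requires not ((not r) and v).
Before the if: (((not y) -> v) -> (((v and (not flag)) -> (not z)) and ((not (v and (not flag))) -> (not z)))) and ((not ((not y) -> v)) -> (not ((not r) and v)))
Before z := (not y) -> (not flag): (((not y) -> v) -> (((v and (not flag)) -> (not ((not y) -> (not flag)))) and ((not (v and (not flag))) -> (not ((not y) -> (not flag)))))) and ((not ((not y) -> v)) -> (not ((not r) and v)))
Then branch requires (((not (flag or z)) -> v) -> (((v and (not flag)) -> (not ((not (flag or z)) -> (not flag)))) and ((not (v and (not flag))) -> (not ((not (flag or z)) -> (not flag)))))) and ((not ((not (flag or z)) -> v)) -> (not ((not r) and v))); else branch requires (((not y) -> v) -> (((v and r) -> (not ((not y) -> r))) and ((not (v and r)) -> (not ((not y) -> r))))) and ((not ((not y) -> v)) -> (not ((not r) and v))).
Before the if: (((not v) -> (not flag)) -> ((((not (flag or z)) -> v) -> (((v and (not flag)) -> (not ((not (flag or z)) -> (not flag)))) and ((not (v and (not flag))) -> (not ((not (flag or z)) -> (not flag)))))) and ((not ((not (flag or z)) -> v)) -> (not ((not r) and v))))) and ((not ((not v) -> (not flag))) -> ((((not y) -> v) -> (((v and r) -> (not ((not y) -> r))) and ((not (v and r)) -> (not ((not y) -> r))))) and ((not ((not y) -> v)) -> (not ((not r) and v)))))
Answer: WP = (((not v) -> (not flag)) -> ((((not (flag or z)) -> v) -> (((v and (not flag)) -> (not ((not (flag or z)) -> (not flag)))) and ((not (v and (not flag))) -> (not ((not (flag or z)) -> (not flag)))))) and ((not ((not (flag or z)) -> v)) -> (not ((not r) and v))))) and ((not ((not v) -> (not flag))) -> ((((not y) -> v) -> (((v and r) -> (not ((not y) -> r))) and ((not (v and r)) -> (not ((not y) -> r))))) and ((not ((not y) -> v)) -> (not ((not r) and v)))))


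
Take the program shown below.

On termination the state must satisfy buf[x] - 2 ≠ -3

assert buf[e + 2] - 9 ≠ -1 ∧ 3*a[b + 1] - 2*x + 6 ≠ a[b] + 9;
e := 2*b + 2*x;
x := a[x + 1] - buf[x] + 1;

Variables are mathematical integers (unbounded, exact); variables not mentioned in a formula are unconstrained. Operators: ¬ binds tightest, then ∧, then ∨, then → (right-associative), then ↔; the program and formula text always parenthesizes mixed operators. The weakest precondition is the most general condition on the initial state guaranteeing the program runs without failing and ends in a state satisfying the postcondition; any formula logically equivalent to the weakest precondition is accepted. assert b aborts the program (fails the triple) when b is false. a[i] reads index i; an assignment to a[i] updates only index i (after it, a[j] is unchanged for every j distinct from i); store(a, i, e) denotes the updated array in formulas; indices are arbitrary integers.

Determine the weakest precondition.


Working backward. After the program, the postcondition buf[x] - 2 ≠ -3 must hold; in canonical form it is buf[x] ≠ -1.
Before x := a[x + 1] - buf[x] + 1: buf[a[x + 1] - buf[x] + 1] ≠ -1
Before e := 2*b + 2*x: buf[a[x + 1] - buf[x] + 1] ≠ -1
Before assert buf[e + 2] - 9 ≠ -1 ∧ 3*a[b + 1] - 2*x + 6 ≠ a[b] + 9: buf[e + 2] ≠ 8 ∧ 3*a[b + 1] ≠ a[b] + 2*x + 3 ∧ buf[a[x + 1] - buf[x] + 1] ≠ -1
Answer: WP = buf[e + 2] ≠ 8 ∧ 3*a[b + 1] ≠ a[b] + 2*x + 3 ∧ buf[a[x + 1] - buf[x] + 1] ≠ -1


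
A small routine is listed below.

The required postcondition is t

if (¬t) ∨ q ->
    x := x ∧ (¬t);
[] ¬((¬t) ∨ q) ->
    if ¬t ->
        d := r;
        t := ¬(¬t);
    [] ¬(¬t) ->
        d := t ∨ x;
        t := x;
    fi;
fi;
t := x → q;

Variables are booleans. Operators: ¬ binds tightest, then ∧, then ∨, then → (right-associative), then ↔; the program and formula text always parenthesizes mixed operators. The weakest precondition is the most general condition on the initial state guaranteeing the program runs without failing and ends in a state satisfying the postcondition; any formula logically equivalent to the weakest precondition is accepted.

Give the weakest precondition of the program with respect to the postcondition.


Working backward. After the program, t must hold.
Before t := x → q: x → q
Then branch requires (x ∧ (¬t)) → q; else branch requires ((¬t) → (x → q)) ∧ (t → (x → q)).
Before the if: (((¬t) ∨ q) → ((x ∧ (¬t)) → q)) ∧ ((¬((¬t) ∨ q)) → (((¬t) → (x → q)) ∧ (t → (x → q))))
Answer: WP = (((¬t) ∨ q) → ((x ∧ (¬t)) → q)) ∧ ((¬((¬t) ∨ q)) → (((¬t) → (x → q)) ∧ (t → (x → q))))


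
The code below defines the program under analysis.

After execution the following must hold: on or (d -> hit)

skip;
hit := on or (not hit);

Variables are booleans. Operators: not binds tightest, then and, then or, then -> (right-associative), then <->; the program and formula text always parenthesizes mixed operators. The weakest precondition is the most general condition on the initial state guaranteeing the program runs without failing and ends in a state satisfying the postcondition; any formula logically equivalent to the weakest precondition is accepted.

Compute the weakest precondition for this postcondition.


Working backward. After the program, on or (d -> hit) must hold.
Before hit := on or (not hit): on or (d -> (on or (not hit)))
Before skip: on or (d -> (on or (not hit)))
Answer: WP = on or (d -> (on or (not hit)))


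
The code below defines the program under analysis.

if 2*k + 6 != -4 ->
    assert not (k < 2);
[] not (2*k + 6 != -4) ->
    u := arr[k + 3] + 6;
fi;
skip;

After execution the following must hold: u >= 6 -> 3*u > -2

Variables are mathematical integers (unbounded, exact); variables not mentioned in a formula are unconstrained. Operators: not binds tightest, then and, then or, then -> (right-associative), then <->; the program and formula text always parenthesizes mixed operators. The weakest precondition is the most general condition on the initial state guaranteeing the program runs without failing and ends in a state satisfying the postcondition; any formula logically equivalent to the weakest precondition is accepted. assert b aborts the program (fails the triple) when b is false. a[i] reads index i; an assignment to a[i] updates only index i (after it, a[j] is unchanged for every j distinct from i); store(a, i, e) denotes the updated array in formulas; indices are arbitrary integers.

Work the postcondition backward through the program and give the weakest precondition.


Working backward. After the program, u >= 6 -> 3*u > -2 must hold.
Before skip: u >= 6 -> 3*u > -2
Then branch requires (not (k < 2)) and (u >= 6 -> 3*u > -2); else branch requires arr[k + 3] >= 0 -> 3*arr[k + 3] > -20.
Before the if: (2*k != -10 -> ((not (k < 2)) and (u >= 6 -> 3*u > -2))) and ((not (2*k != -10)) -> (arr[k + 3] >= 0 -> 3*arr[k + 3] > -20))
Answer: WP = (2*k != -10 -> ((not (k < 2)) and (u >= 6 -> 3*u > -2))) and ((not (2*k != -10)) -> (arr[k + 3] >= 0 -> 3*arr[k + 3] > -20))
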